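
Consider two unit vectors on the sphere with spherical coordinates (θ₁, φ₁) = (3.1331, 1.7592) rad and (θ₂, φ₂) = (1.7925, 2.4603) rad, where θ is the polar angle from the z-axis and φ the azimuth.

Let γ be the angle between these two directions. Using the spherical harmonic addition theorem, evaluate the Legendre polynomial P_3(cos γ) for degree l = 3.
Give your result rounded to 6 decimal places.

-0.310382

Summing Y*_{l m}(θ₁,φ₁)·Y_{l m}(θ₂,φ₂) over m ∈ [−3, 3]; prefactor 4π/(2·3+1) = 1.795196:
  term(m=-3) = -0.000000-0.000000i   from Y*(Ω₁)=+0.000000-0.000000i, Y(Ω₂)=+0.176481-0.344791i
  term(m=-2) = +0.000003-0.000016i   from Y*(Ω₁)=+0.000069+0.000027i, Y(Ω₂)=-0.044207-0.209241i
  term(m=-1) = -0.002005+0.001693i   from Y*(Ω₁)=-0.002056+0.010783i, Y(Ω₂)=+0.185684+0.150553i
  term(m=+0) = -0.168890-0.000000i   from Y*(Ω₁)=-0.746191-0.000000i, Y(Ω₂)=+0.226337+0.000000i
  term(m=+1) = -0.002005-0.001693i   from Y*(Ω₁)=+0.002056+0.010783i, Y(Ω₂)=-0.185684+0.150553i
  term(m=+2) = +0.000003+0.000016i   from Y*(Ω₁)=+0.000069-0.000027i, Y(Ω₂)=-0.044207+0.209241i
  term(m=+3) = -0.000000+0.000000i   from Y*(Ω₁)=-0.000000-0.000000i, Y(Ω₂)=-0.176481-0.344791i
Σ over m = -0.172896+0.000000i; ×(4π/7) → -0.310382+0.000000i. Real part: -0.310382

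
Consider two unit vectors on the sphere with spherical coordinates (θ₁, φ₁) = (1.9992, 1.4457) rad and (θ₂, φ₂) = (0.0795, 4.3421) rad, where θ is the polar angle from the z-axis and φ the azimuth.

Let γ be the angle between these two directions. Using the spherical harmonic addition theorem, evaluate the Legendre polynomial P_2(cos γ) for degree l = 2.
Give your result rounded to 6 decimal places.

Expand P_2 via completeness: Σ_{m} conj(Y_{2,m}) at Ω₁ times Y_{2,m} at Ω₂ —
  term(m=-2) = (0.000687, 0.000367)   from Y*(Ω₁)=(-0.309662, 0.079133), Y(Ω₂)=(-0.001798, -0.001644)
  term(m=-1) = (0.017320, 0.004334)   from Y*(Ω₁)=(-0.036424, -0.289648), Y(Ω₂)=(-0.022133, 0.057014)
  term(m=+0) = (-0.095039, -0.000000)   from Y*(Ω₁)=(-0.152107, -0.000000), Y(Ω₂)=(0.624816, 0.000000)
  term(m=+1) = (0.017320, -0.004334)   from Y*(Ω₁)=(0.036424, -0.289648), Y(Ω₂)=(0.022133, 0.057014)
  term(m=+2) = (0.000687, -0.000367)   from Y*(Ω₁)=(-0.309662, -0.079133), Y(Ω₂)=(-0.001798, 0.001644)
Total Σ_m = (-0.059025, 0.000000). Multiply by 2.513274: (-0.148346, 0.000000). P_2(cos γ) = -0.148346

-0.148346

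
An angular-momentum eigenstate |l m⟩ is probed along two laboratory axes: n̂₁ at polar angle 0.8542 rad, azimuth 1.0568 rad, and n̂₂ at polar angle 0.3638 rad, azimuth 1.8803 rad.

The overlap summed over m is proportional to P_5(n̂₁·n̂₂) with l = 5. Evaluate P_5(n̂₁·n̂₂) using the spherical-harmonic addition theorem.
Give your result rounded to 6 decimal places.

Expand P_5 via completeness: Σ_{m} conj(Y_{5,m}) at Ω₁ times Y_{5,m} at Ω₂ —
  [-5]  conj(Y_{5,-5})(Ω₁) = (0.061209, -0.095157) ; Y_{5,-5}(Ω₂) = (-0.002647, -0.000062) ; Δ = (-0.000168, 0.000248)
  [-4]  conj(Y_{5,-4})(Ω₁) = (-0.145350, -0.275690) ; Y_{5,-4}(Ω₂) = (0.007183, -0.020783) ; Δ = (-0.006774, 0.001040)
  [-3]  conj(Y_{5,-3})(Ω₁) = (-0.427389, -0.012315) ; Y_{5,-3}(Ω₂) = (0.085618, 0.064051) ; Δ = (-0.035803, -0.028429)
  [-2]  conj(Y_{5,-2})(Ω₁) = (-0.096198, 0.159467) ; Y_{5,-2}(Ω₂) = (-0.264618, 0.188517) ; Δ = (-0.004607, -0.060333)
  [-1]  conj(Y_{5,-1})(Ω₁) = (-0.134332, -0.237916) ; Y_{5,-1}(Ω₂) = (-0.166322, -0.520115) ; Δ = (-0.101401, 0.109439)
  [+0]  conj(Y_{5,0})(Ω₁) = (-0.266823, -0.000000) ; Y_{5,0}(Ω₂) = (0.209804, 0.000000) ; Δ = (-0.055981, -0.000000)
  [+1]  conj(Y_{5,1})(Ω₁) = (0.134332, -0.237916) ; Y_{5,1}(Ω₂) = (0.166322, -0.520115) ; Δ = (-0.101401, -0.109439)
  [+2]  conj(Y_{5,2})(Ω₁) = (-0.096198, -0.159467) ; Y_{5,2}(Ω₂) = (-0.264618, -0.188517) ; Δ = (-0.004607, 0.060333)
  [+3]  conj(Y_{5,3})(Ω₁) = (0.427389, -0.012315) ; Y_{5,3}(Ω₂) = (-0.085618, 0.064051) ; Δ = (-0.035803, 0.028429)
  [+4]  conj(Y_{5,4})(Ω₁) = (-0.145350, 0.275690) ; Y_{5,4}(Ω₂) = (0.007183, 0.020783) ; Δ = (-0.006774, -0.001040)
  [+5]  conj(Y_{5,5})(Ω₁) = (-0.061209, -0.095157) ; Y_{5,5}(Ω₂) = (0.002647, -0.000062) ; Δ = (-0.000168, -0.000248)
Accumulated sum (-0.353486, -0.000000); after 4π/(2l+1) scaling, (-0.403822, -0.000000) ⇒ P_5 = -0.403822

-0.403822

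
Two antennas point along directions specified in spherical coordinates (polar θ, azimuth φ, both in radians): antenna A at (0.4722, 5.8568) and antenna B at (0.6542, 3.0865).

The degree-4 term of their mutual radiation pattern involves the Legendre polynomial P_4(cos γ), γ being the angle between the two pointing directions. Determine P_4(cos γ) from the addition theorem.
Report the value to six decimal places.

Term-by-term m-sum for l=4 (normalisation 4π/9 = 1.396263):
  m=-4: Y*=(-0.002545, -0.018769)  Y=(0.059214, 0.013264)  product (0.000098, -0.001145)
  m=-3: Y*=(0.030160, -0.100465)  Y=(-0.220766, -0.036824)  product (-0.010358, 0.021069)
  m=-2: Y*=(0.207252, -0.237244)  Y=(0.419591, 0.046421)  product (0.097974, -0.089925)
  m=-1: Y*=(0.445231, -0.202248)  Y=(-0.321139, -0.017710)  product (-0.146563, 0.057064)
  m=+0: Y*=(0.129337, -0.000000)  Y=(-0.212921, 0.000000)  product (-0.027539, 0.000000)
  m=+1: Y*=(-0.445231, -0.202248)  Y=(0.321139, -0.017710)  product (-0.146563, -0.057064)
  m=+2: Y*=(0.207252, 0.237244)  Y=(0.419591, -0.046421)  product (0.097974, 0.089925)
  m=+3: Y*=(-0.030160, -0.100465)  Y=(0.220766, -0.036824)  product (-0.010358, -0.021069)
  m=+4: Y*=(-0.002545, 0.018769)  Y=(0.059214, -0.013264)  product (0.000098, 0.001145)
Total Σ_m = (-0.145235, -0.000000). Multiply by 1.396263: (-0.202786, -0.000000). P_4(cos γ) = -0.202786

-0.202786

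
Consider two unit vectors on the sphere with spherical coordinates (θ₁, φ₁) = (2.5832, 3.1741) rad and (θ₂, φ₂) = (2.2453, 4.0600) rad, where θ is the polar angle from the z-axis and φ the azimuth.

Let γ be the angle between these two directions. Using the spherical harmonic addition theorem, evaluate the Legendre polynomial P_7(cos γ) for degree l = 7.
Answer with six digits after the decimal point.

-0.205612

Term-by-term m-sum for l=7 (normalisation 4π/15 = 0.837758):
  [-7]  conj(Y_{7,-7})(Ω₁) = -0.005709-0.001322i ; Y_{7,-7}(Ω₂) = -0.087701+0.012866i ; Δ = +0.000518+0.000042i
  [-6]  conj(Y_{7,-6})(Ω₁) = -0.034435-0.006803i ; Y_{7,-6}(Ω₂) = -0.189882-0.185135i ; Δ = +0.005279+0.007667i
  [-5]  conj(Y_{7,-5})(Ω₁) = -0.126241-0.020701i ; Y_{7,-5}(Ω₂) = +0.052108-0.430867i ; Δ = -0.015498+0.053314i
  [-4]  conj(Y_{7,-4})(Ω₁) = -0.308837-0.040386i ; Y_{7,-4}(Ω₂) = +0.304223-0.179082i ; Δ = -0.101188+0.043021i
  [-3]  conj(Y_{7,-3})(Ω₁) = -0.483284-0.047281i ; Y_{7,-3}(Ω₂) = -0.048291-0.019646i ; Δ = +0.022409+0.011778i
  [-2]  conj(Y_{7,-2})(Ω₁) = -0.366605-0.023868i ; Y_{7,-2}(Ω₂) = -0.096359-0.353640i ; Δ = +0.026885+0.131946i
  [-1]  conj(Y_{7,-1})(Ω₁) = +0.147072+0.004783i ; Y_{7,-1}(Ω₂) = +0.066396-0.086908i ; Δ = +0.010181-0.012464i
  [+0]  conj(Y_{7,0})(Ω₁) = +0.423714-0.000000i ; Y_{7,0}(Ω₂) = -0.336556+0.000000i ; Δ = -0.142603+0.000000i
  [+1]  conj(Y_{7,1})(Ω₁) = -0.147072+0.004783i ; Y_{7,1}(Ω₂) = -0.066396-0.086908i ; Δ = +0.010181+0.012464i
  [+2]  conj(Y_{7,2})(Ω₁) = -0.366605+0.023868i ; Y_{7,2}(Ω₂) = -0.096359+0.353640i ; Δ = +0.026885-0.131946i
  [+3]  conj(Y_{7,3})(Ω₁) = +0.483284-0.047281i ; Y_{7,3}(Ω₂) = +0.048291-0.019646i ; Δ = +0.022409-0.011778i
  [+4]  conj(Y_{7,4})(Ω₁) = -0.308837+0.040386i ; Y_{7,4}(Ω₂) = +0.304223+0.179082i ; Δ = -0.101188-0.043021i
  [+5]  conj(Y_{7,5})(Ω₁) = +0.126241-0.020701i ; Y_{7,5}(Ω₂) = -0.052108-0.430867i ; Δ = -0.015498-0.053314i
  [+6]  conj(Y_{7,6})(Ω₁) = -0.034435+0.006803i ; Y_{7,6}(Ω₂) = -0.189882+0.185135i ; Δ = +0.005279-0.007667i
  [+7]  conj(Y_{7,7})(Ω₁) = +0.005709-0.001322i ; Y_{7,7}(Ω₂) = +0.087701+0.012866i ; Δ = +0.000518-0.000042i
Σ over m = -0.245431-0.000000i; ×(4π/15) → -0.205612-0.000000i. Real part: -0.205612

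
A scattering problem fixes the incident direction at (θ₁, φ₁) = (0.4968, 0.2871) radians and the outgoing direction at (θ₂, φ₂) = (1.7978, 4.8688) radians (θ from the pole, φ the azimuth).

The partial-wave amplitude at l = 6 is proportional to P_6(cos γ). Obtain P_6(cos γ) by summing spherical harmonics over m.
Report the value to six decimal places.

Term-by-term m-sum for l=6 (normalisation 4π/13 = 0.966644):
  [-6]  conj(Y_{6,-6})(Ω₁) = (-0.000856, 0.005598) ; Y_{6,-6}(Ω₂) = (-0.244290, 0.333416) ; Δ = (-0.001657, -0.001653)
  [-5]  conj(Y_{6,-5})(Ω₁) = (0.004880, 0.035852) ; Y_{6,-5}(Ω₂) = (-0.233079, -0.234642) ; Δ = (0.007275, -0.009501)
  [-4]  conj(Y_{6,-4})(Ω₁) = (0.056615, 0.125965) ; Y_{6,-4}(Ω₂) = (-0.115423, 0.083389) ; Δ = (-0.017039, -0.009818)
  [-3]  conj(Y_{6,-3})(Ω₁) = (0.222193, 0.258769) ; Y_{6,-3}(Ω₂) = (-0.149797, -0.295457) ; Δ = (0.043171, -0.104411)
  [-2]  conj(Y_{6,-2})(Ω₁) = (0.422363, 0.273231) ; Y_{6,-2}(Ω₂) = (-0.050876, 0.016456) ; Δ = (-0.025984, -0.006951)
  [-1]  conj(Y_{6,-1})(Ω₁) = (0.252476, 0.074545) ; Y_{6,-1}(Ω₂) = (-0.050171, -0.318141) ; Δ = (0.011049, -0.084063)
  [+0]  conj(Y_{6,0})(Ω₁) = (-0.341065, -0.000000) ; Y_{6,0}(Ω₂) = (-0.029224, 0.000000) ; Δ = (0.009967, 0.000000)
  [+1]  conj(Y_{6,1})(Ω₁) = (-0.252476, 0.074545) ; Y_{6,1}(Ω₂) = (0.050171, -0.318141) ; Δ = (0.011049, 0.084063)
  [+2]  conj(Y_{6,2})(Ω₁) = (0.422363, -0.273231) ; Y_{6,2}(Ω₂) = (-0.050876, -0.016456) ; Δ = (-0.025984, 0.006951)
  [+3]  conj(Y_{6,3})(Ω₁) = (-0.222193, 0.258769) ; Y_{6,3}(Ω₂) = (0.149797, -0.295457) ; Δ = (0.043171, 0.104411)
  [+4]  conj(Y_{6,4})(Ω₁) = (0.056615, -0.125965) ; Y_{6,4}(Ω₂) = (-0.115423, -0.083389) ; Δ = (-0.017039, 0.009818)
  [+5]  conj(Y_{6,5})(Ω₁) = (-0.004880, 0.035852) ; Y_{6,5}(Ω₂) = (0.233079, -0.234642) ; Δ = (0.007275, 0.009501)
  [+6]  conj(Y_{6,6})(Ω₁) = (-0.000856, -0.005598) ; Y_{6,6}(Ω₂) = (-0.244290, -0.333416) ; Δ = (-0.001657, 0.001653)
Accumulated sum (0.043597, 0.000000); after 4π/(2l+1) scaling, (0.042142, 0.000000) ⇒ P_6 = 0.042142

0.042142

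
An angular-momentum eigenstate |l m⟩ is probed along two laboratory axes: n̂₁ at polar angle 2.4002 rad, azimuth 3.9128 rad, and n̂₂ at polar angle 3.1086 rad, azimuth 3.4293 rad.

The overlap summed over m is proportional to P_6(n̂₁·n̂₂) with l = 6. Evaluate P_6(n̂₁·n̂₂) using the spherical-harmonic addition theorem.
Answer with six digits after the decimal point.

Summing Y*_{l m}(θ₁,φ₁)·Y_{l m}(θ₂,φ₂) over m ∈ [−6, 6]; prefactor 4π/(2·6+1) = 0.966644:
  [-6]  conj(Y_{6,-6})(Ω₁) = -0.00390 - 0.04565j ; Y_{6,-6}(Ω₂) = -0.00000 - 0.00000j ; Δ = -0.00000 + 0.00000j
  [-5]  conj(Y_{6,-5})(Ω₁) = -0.13096 - 0.11358j ; Y_{6,-5}(Ω₂) = 0.00000 - 0.00000j ; Δ = -0.00000 + 0.00000j
  [-4]  conj(Y_{6,-4})(Ω₁) = -0.36920 + 0.02098j ; Y_{6,-4}(Ω₂) = 0.00000 - 0.00000j ; Δ = -0.00000 + 0.00000j
  [-3]  conj(Y_{6,-3})(Ω₁) = -0.29857 + 0.32514j ; Y_{6,-3}(Ω₂) = 0.00012 - 0.00014j ; Δ = 0.00001 + 0.00008j
  [-2]  conj(Y_{6,-2})(Ω₁) = 0.00410 + 0.14446j ; Y_{6,-2}(Ω₂) = 0.00474 - 0.00308j ; Δ = 0.00046 + 0.00067j
  [-1]  conj(Y_{6,-1})(Ω₁) = -0.22871 - 0.22231j ; Y_{6,-1}(Ω₂) = 0.10368 - 0.03068j ; Δ = -0.03053 - 0.01603j
  [+0]  conj(Y_{6,0})(Ω₁) = -0.24853 + 0.00000j ; Y_{6,0}(Ω₂) = 1.00551 + 0.00000j ; Δ = -0.24990 + 0.00000j
  [+1]  conj(Y_{6,1})(Ω₁) = 0.22871 - 0.22231j ; Y_{6,1}(Ω₂) = -0.10368 - 0.03068j ; Δ = -0.03053 + 0.01603j
  [+2]  conj(Y_{6,2})(Ω₁) = 0.00410 - 0.14446j ; Y_{6,2}(Ω₂) = 0.00474 + 0.00308j ; Δ = 0.00046 - 0.00067j
  [+3]  conj(Y_{6,3})(Ω₁) = 0.29857 + 0.32514j ; Y_{6,3}(Ω₂) = -0.00012 - 0.00014j ; Δ = 0.00001 - 0.00008j
  [+4]  conj(Y_{6,4})(Ω₁) = -0.36920 - 0.02098j ; Y_{6,4}(Ω₂) = 0.00000 + 0.00000j ; Δ = -0.00000 - 0.00000j
  [+5]  conj(Y_{6,5})(Ω₁) = 0.13096 - 0.11358j ; Y_{6,5}(Ω₂) = -0.00000 - 0.00000j ; Δ = -0.00000 - 0.00000j
  [+6]  conj(Y_{6,6})(Ω₁) = -0.00390 + 0.04565j ; Y_{6,6}(Ω₂) = -0.00000 + 0.00000j ; Δ = -0.00000 - 0.00000j
Total Σ_m = -0.31003 + 0.00000j. Multiply by 0.966644: -0.29969 + 0.00000j. P_6(cos γ) = -0.299686

-0.299686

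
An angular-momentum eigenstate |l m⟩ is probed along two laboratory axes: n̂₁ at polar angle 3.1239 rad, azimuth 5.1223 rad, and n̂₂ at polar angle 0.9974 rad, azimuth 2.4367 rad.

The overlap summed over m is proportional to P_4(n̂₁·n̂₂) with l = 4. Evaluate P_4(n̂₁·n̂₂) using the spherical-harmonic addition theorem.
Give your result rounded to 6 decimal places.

Addition theorem: P_4(cos γ) = (4π/9) Σ_m Y*_{lm}(Ω₁) Y_{lm}(Ω₂), m = −4…4:
  m=-4: Y*=-0.000000+0.000000i  Y=-0.209062+0.069750i  product -0.000000-0.000000i
  m=-3: Y*=+0.000007-0.000002i  Y=+0.208303-0.344462i  product +0.000001-0.000003i
  m=-2: Y*=-0.000429-0.000459i  Y=+0.040120+0.247016i  product +0.000096-0.000124i
  m=-1: Y*=-0.013333+0.030684i  Y=+0.154355+0.131307i  product -0.006087+0.002985i
  m=+0: Y*=+0.844960-0.000000i  Y=-0.295935+0.000000i  product -0.250054+0.000000i
  m=+1: Y*=+0.013333+0.030684i  Y=-0.154355+0.131307i  product -0.006087-0.002985i
  m=+2: Y*=-0.000429+0.000459i  Y=+0.040120-0.247016i  product +0.000096+0.000124i
  m=+3: Y*=-0.000007-0.000002i  Y=-0.208303-0.344462i  product +0.000001+0.000003i
  m=+4: Y*=-0.000000-0.000000i  Y=-0.209062-0.069750i  product -0.000000+0.000000i
Σ over m = -0.262034-0.000000i; ×(4π/9) → -0.365869-0.000000i. Real part: -0.365869

-0.365869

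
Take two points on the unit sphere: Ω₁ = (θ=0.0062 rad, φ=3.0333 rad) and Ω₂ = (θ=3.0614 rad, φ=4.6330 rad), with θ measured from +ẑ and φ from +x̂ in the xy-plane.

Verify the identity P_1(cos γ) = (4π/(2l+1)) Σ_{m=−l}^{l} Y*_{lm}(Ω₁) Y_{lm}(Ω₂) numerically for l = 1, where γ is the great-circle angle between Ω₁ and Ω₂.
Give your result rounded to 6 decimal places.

-0.996781

Term-by-term m-sum for l=1 (normalisation 4π/3 = 4.188790):
  m=-1: Y*=-0.00213 + 0.00023j  Y=-0.00219 + 0.02759j  product -0.00000 - 0.00006j
  m=+0: Y*=0.48859 + 0.00000j  Y=-0.48703 + 0.00000j  product -0.23796 + 0.00000j
  m=+1: Y*=0.00213 + 0.00023j  Y=0.00219 + 0.02759j  product -0.00000 + 0.00006j
Σ over m = -0.23796 + 0.00000j; ×(4π/3) → -0.99678 + 0.00000j. Real part: -0.996781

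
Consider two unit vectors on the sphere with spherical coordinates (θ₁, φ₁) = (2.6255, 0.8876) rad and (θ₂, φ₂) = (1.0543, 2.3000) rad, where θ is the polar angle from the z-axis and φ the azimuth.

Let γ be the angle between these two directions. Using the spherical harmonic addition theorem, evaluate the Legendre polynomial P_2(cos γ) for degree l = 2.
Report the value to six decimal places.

-0.303618

Expand P_2 via completeness: Σ_{m} conj(Y_{2,m}) at Ω₁ times Y_{2,m} at Ω₂ —
  term(m=-2) = (-0.026108, -0.008559)   from Y*(Ω₁)=(-0.019094, 0.092110), Y(Ω₂)=(-0.032757, 0.290229)
  term(m=-1) = (-0.017351, 0.108625)   from Y*(Ω₁)=(-0.209322, -0.257165), Y(Ω₂)=(-0.221034, -0.247385)
  term(m=+0) = (-0.033888, 0.000000)   from Y*(Ω₁)=(0.400363, -0.000000), Y(Ω₂)=(-0.084644, 0.000000)
  term(m=+1) = (-0.017351, -0.108625)   from Y*(Ω₁)=(0.209322, -0.257165), Y(Ω₂)=(0.221034, -0.247385)
  term(m=+2) = (-0.026108, 0.008559)   from Y*(Ω₁)=(-0.019094, -0.092110), Y(Ω₂)=(-0.032757, -0.290229)
Σ over m = (-0.120806, -0.000000); ×(4π/5) → (-0.303618, -0.000000). Real part: -0.303618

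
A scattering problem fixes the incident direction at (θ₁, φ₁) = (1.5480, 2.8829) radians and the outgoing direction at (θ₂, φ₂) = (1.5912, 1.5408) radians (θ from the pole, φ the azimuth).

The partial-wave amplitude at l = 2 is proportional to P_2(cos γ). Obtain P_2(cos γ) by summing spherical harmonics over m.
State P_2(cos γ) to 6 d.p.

-0.423293

Addition theorem: P_2(cos γ) = (4π/5) Σ_m Y*_{lm}(Ω₁) Y_{lm}(Ω₂), m = −2…2:
  term(m=-2) = (-0.133745, 0.065830)   from Y*(Ω₁)=(0.335542, -0.190956), Y(Ω₂)=(-0.385419, -0.023150)
  term(m=-1) = (-0.000063, -0.000270)   from Y*(Ω₁)=(-0.017019, 0.004504), Y(Ω₂)=(-0.000473, 0.015751)
  term(m=+0) = (0.099193, 0.000000)   from Y*(Ω₁)=(-0.314900, -0.000000), Y(Ω₂)=(-0.314998, 0.000000)
  term(m=+1) = (-0.000063, 0.000270)   from Y*(Ω₁)=(0.017019, 0.004504), Y(Ω₂)=(0.000473, 0.015751)
  term(m=+2) = (-0.133745, -0.065830)   from Y*(Ω₁)=(0.335542, 0.190956), Y(Ω₂)=(-0.385419, 0.023150)
Accumulated sum (-0.168423, 0.000000); after 4π/(2l+1) scaling, (-0.423293, 0.000000) ⇒ P_2 = -0.423293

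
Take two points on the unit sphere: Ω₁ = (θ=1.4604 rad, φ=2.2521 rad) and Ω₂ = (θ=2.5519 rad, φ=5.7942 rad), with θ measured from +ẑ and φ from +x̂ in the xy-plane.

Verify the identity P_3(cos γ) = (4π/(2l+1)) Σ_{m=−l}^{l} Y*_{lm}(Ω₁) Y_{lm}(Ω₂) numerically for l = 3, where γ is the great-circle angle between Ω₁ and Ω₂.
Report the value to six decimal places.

Term-by-term m-sum for l=3 (normalisation 4π/7 = 1.795196):
  m=-3: +0.364652+0.186662i × +0.007437+0.071367i = -0.010609+0.027412i  (running Σ = -0.010609+0.027412i)
  m=-2: -0.022989-0.108826i × -0.146758-0.217853i = -0.020334+0.020979i  (running Σ = -0.030944+0.048392i)
  m=-1: +0.190024-0.234361i × +0.389311+0.207147i = +0.122525-0.051876i  (running Σ = +0.091582-0.003485i)
  m=0: -0.120846-0.000000i × -0.140726+0.000000i = +0.017006+0.000000i  (running Σ = +0.108588-0.003485i)
  m=1: -0.190024-0.234361i × -0.389311+0.207147i = +0.122525+0.051876i  (running Σ = +0.231114+0.048392i)
  m=2: -0.022989+0.108826i × -0.146758+0.217853i = -0.020334-0.020979i  (running Σ = +0.210779+0.027412i)
  m=3: -0.364652+0.186662i × -0.007437+0.071367i = -0.010609-0.027412i  (running Σ = +0.200170+0.000000i)
Σ over m = +0.200170+0.000000i; ×(4π/7) → +0.359344+0.000000i. Real part: 0.359344

0.359344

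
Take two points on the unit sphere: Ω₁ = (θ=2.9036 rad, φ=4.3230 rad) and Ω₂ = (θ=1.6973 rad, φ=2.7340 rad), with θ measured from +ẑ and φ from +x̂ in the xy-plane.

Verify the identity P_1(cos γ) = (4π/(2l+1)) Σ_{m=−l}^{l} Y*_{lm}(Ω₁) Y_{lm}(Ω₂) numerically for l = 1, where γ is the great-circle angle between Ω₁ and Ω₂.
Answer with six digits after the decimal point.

0.118353

Summing Y*_{l m}(θ₁,φ₁)·Y_{l m}(θ₂,φ₂) over m ∈ [−1, 1]; prefactor 4π/(2·1+1) = 4.188790:
  m=-1: Y*=(-0.030921, -0.075354)  Y=(-0.314656, -0.135860)  product (-0.000508, 0.027911)
  m=+0: Y*=(-0.474830, -0.000000)  Y=(-0.061645, 0.000000)  product (0.029271, 0.000000)
  m=+1: Y*=(0.030921, -0.075354)  Y=(0.314656, -0.135860)  product (-0.000508, -0.027911)
Σ over m = (0.028255, 0.000000); ×(4π/3) → (0.118353, 0.000000). Real part: 0.118353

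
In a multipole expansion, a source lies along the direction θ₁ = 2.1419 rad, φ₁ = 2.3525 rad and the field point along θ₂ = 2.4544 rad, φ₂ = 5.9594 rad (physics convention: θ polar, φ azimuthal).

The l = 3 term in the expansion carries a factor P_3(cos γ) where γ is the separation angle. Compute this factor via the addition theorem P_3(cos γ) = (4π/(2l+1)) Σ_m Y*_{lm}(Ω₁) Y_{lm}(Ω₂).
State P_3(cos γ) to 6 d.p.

Term-by-term m-sum for l=3 (normalisation 4π/7 = 1.795196):
  m=-3: Y*=(0.177613, 0.173719)  Y=(0.060092, 0.087941)  product (-0.004604, 0.026059)
  m=-2: Y*=(0.002889, 0.391007)  Y=(-0.253562, -0.191789)  product (0.074258, -0.099699)
  m=-1: Y*=(-0.088308, 0.088963)  Y=(0.386369, 0.129664)  product (-0.045655, 0.022922)
  m=+0: Y*=(0.310448, -0.000000)  Y=(0.003497, 0.000000)  product (0.001086, 0.000000)
  m=+1: Y*=(0.088308, 0.088963)  Y=(-0.386369, 0.129664)  product (-0.045655, -0.022922)
  m=+2: Y*=(0.002889, -0.391007)  Y=(-0.253562, 0.191789)  product (0.074258, 0.099699)
  m=+3: Y*=(-0.177613, 0.173719)  Y=(-0.060092, 0.087941)  product (-0.004604, -0.026059)
Total Σ_m = (0.049084, 0.000000). Multiply by 1.795196: (0.088116, 0.000000). P_3(cos γ) = 0.088116

0.088116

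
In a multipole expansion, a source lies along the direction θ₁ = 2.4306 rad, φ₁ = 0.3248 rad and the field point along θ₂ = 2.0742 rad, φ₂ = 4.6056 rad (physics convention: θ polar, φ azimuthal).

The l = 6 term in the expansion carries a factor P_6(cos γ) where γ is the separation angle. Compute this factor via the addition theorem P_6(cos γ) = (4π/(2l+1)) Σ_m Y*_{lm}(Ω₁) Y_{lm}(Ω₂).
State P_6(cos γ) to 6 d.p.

Expand P_6 via completeness: Σ_{m} conj(Y_{6,m}) at Ω₁ times Y_{6,m} at Ω₂ —
  m=-6: Y*=(-0.013771, 0.034678)  Y=(-0.174934, -0.130446)  product (0.006933, -0.004270)
  m=-5: Y*=(0.007981, -0.149863)  Y=(0.211873, -0.358361)  product (-0.052014, -0.034612)
  m=-4: Y*=(0.092271, 0.331340)  Y=(0.298210, 0.135740)  product (-0.017460, 0.111334)
  m=-3: Y*=(-0.255434, -0.376270)  Y=(0.029270, -0.088217)  product (-0.040670, 0.011520)
  m=-2: Y*=(0.170464, 0.129480)  Y=(0.342331, 0.074247)  product (0.048742, 0.056982)
  m=-1: Y*=(0.259908, 0.087518)  Y=(-0.003606, 0.033642)  product (-0.003882, 0.008428)
  m=+0: Y*=(-0.307173, -0.000000)  Y=(0.336098, 0.000000)  product (-0.103240, -0.000000)
  m=+1: Y*=(-0.259908, 0.087518)  Y=(0.003606, 0.033642)  product (-0.003882, -0.008428)
  m=+2: Y*=(0.170464, -0.129480)  Y=(0.342331, -0.074247)  product (0.048742, -0.056982)
  m=+3: Y*=(0.255434, -0.376270)  Y=(-0.029270, -0.088217)  product (-0.040670, -0.011520)
  m=+4: Y*=(0.092271, -0.331340)  Y=(0.298210, -0.135740)  product (-0.017460, -0.111334)
  m=+5: Y*=(-0.007981, -0.149863)  Y=(-0.211873, -0.358361)  product (-0.052014, 0.034612)
  m=+6: Y*=(-0.013771, -0.034678)  Y=(-0.174934, 0.130446)  product (0.006933, 0.004270)
Accumulated sum (-0.219943, 0.000000); after 4π/(2l+1) scaling, (-0.212606, 0.000000) ⇒ P_6 = -0.212606

-0.212606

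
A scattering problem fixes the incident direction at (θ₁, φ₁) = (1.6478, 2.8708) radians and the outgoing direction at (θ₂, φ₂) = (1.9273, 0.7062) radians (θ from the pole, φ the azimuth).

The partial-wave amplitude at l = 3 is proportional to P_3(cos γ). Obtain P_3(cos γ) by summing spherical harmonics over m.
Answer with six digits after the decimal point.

0.438963

Term-by-term m-sum for l=3 (normalisation 4π/7 = 1.795196):
  m=-3: -0.284412+0.300189i × -0.178830-0.293122i = +0.138853+0.029685i  (running Σ = +0.138853+0.029685i)
  m=-2: -0.066969+0.040288i × -0.049407+0.309309i = -0.009153-0.022705i  (running Σ = +0.129701+0.006980i)
  m=-1: +0.301294-0.083643i × -0.090095+0.076846i = -0.020718+0.030689i  (running Σ = +0.108983+0.037669i)
  m=0: +0.085273-0.000000i × +0.311400+0.000000i = +0.026554+0.000000i  (running Σ = +0.135537+0.037669i)
  m=1: -0.301294-0.083643i × +0.090095+0.076846i = -0.020718-0.030689i  (running Σ = +0.114820+0.006980i)
  m=2: -0.066969-0.040288i × -0.049407-0.309309i = -0.009153+0.022705i  (running Σ = +0.105667+0.029685i)
  m=3: +0.284412+0.300189i × +0.178830-0.293122i = +0.138853-0.029685i  (running Σ = +0.244521+0.000000i)
Total Σ_m = +0.244521+0.000000i. Multiply by 1.795196: +0.438963+0.000000i. P_3(cos γ) = 0.438963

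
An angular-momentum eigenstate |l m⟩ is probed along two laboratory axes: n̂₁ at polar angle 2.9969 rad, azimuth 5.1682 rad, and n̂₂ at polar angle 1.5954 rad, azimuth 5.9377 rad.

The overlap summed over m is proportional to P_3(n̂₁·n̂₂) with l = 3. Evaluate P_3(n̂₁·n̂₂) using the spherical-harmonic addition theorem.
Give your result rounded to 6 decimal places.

Summing Y*_{l m}(θ₁,φ₁)·Y_{l m}(θ₂,φ₂) over m ∈ [−3, 3]; prefactor 4π/(2·3+1) = 1.795196:
  m=-3: -0.001225+0.000253i × +0.212288+0.358739i = -0.000351-0.000386i  (running Σ = -0.000351-0.000386i)
  m=-2: +0.012877+0.016620i × -0.019363-0.016013i = +0.000017-0.000528i  (running Σ = -0.000334-0.000914i)
  m=-1: +0.079917-0.163016i × -0.303072-0.109082i = -0.042003+0.040688i  (running Σ = -0.042337+0.039774i)
  m=0: -0.700167-0.000000i × +0.027514+0.000000i = -0.019264-0.000000i  (running Σ = -0.061601+0.039774i)
  m=1: -0.079917-0.163016i × +0.303072-0.109082i = -0.042003-0.040688i  (running Σ = -0.103604-0.000914i)
  m=2: +0.012877-0.016620i × -0.019363+0.016013i = +0.000017+0.000528i  (running Σ = -0.103587-0.000386i)
  m=3: +0.001225+0.000253i × -0.212288+0.358739i = -0.000351+0.000386i  (running Σ = -0.103937-0.000000i)
Accumulated sum -0.103937-0.000000i; after 4π/(2l+1) scaling, -0.186588-0.000000i ⇒ P_3 = -0.186588

-0.186588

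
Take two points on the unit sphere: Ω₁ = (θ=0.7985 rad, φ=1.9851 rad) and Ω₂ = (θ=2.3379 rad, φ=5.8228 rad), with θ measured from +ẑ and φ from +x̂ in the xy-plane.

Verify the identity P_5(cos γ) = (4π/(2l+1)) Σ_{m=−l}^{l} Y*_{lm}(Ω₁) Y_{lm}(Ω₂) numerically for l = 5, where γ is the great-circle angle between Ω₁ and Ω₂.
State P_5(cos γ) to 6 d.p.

0.156947

Summing Y*_{l m}(θ₁,φ₁)·Y_{l m}(θ₂,φ₂) over m ∈ [−5, 5]; prefactor 4π/(2·5+1) = 1.142397:
  [-5]  conj(Y_{5,-5})(Ω₁) = -0.076783-0.042019i ; Y_{5,-5}(Ω₂) = -0.059933+0.066818i ; Δ = +0.007409-0.002612i
  [-4]  conj(Y_{5,-4})(Ω₁) = -0.023272+0.268622i ; Y_{5,-4}(Ω₂) = +0.073185-0.263673i ; Δ = +0.069125+0.025795i
  [-3]  conj(Y_{5,-3})(Ω₁) = +0.407117-0.138486i ; Y_{5,-3}(Ω₂) = +0.081159+0.422819i ; Δ = +0.091596+0.160897i
  [-2]  conj(Y_{5,-2})(Ω₁) = -0.188945-0.206021i ; Y_{5,-2}(Ω₂) = -0.164235-0.216029i ; Δ = -0.013475+0.074654i
  [-1]  conj(Y_{5,-1})(Ω₁) = +0.077402-0.176010i ; Y_{5,-1}(Ω₂) = -0.179925-0.089230i ; Δ = -0.029632+0.024762i
  [+0]  conj(Y_{5,0})(Ω₁) = -0.338459-0.000000i ; Y_{5,0}(Ω₂) = +0.332868+0.000000i ; Δ = -0.112662-0.000000i
  [+1]  conj(Y_{5,1})(Ω₁) = -0.077402-0.176010i ; Y_{5,1}(Ω₂) = +0.179925-0.089230i ; Δ = -0.029632-0.024762i
  [+2]  conj(Y_{5,2})(Ω₁) = -0.188945+0.206021i ; Y_{5,2}(Ω₂) = -0.164235+0.216029i ; Δ = -0.013475-0.074654i
  [+3]  conj(Y_{5,3})(Ω₁) = -0.407117-0.138486i ; Y_{5,3}(Ω₂) = -0.081159+0.422819i ; Δ = +0.091596-0.160897i
  [+4]  conj(Y_{5,4})(Ω₁) = -0.023272-0.268622i ; Y_{5,4}(Ω₂) = +0.073185+0.263673i ; Δ = +0.069125-0.025795i
  [+5]  conj(Y_{5,5})(Ω₁) = +0.076783-0.042019i ; Y_{5,5}(Ω₂) = +0.059933+0.066818i ; Δ = +0.007409+0.002612i
Total Σ_m = +0.137384+0.000000i. Multiply by 1.142397: +0.156947+0.000000i. P_5(cos γ) = 0.156947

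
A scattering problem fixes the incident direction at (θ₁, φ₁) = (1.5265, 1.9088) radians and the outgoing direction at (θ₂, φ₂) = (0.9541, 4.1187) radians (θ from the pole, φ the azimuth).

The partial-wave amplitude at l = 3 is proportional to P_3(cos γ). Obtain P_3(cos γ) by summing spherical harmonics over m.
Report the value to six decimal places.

0.446614

Addition theorem: P_3(cos γ) = (4π/7) Σ_m Y*_{lm}(Ω₁) Y_{lm}(Ω₂), m = −3…3:
  m=-3: 0.35316 - 0.21984j × 0.22153 + 0.04728j = 0.08863 - 0.03200j  (running Σ = 0.08863 - 0.03200j)
  m=-2: -0.03523 - 0.02826j × -0.14715 - 0.36480j = -0.00512 + 0.01701j  (running Σ = 0.08351 - 0.01499j)
  m=-1: 0.10601 - 0.30161j × -0.09917 + 0.14694j = 0.03381 + 0.04549j  (running Σ = 0.11731 + 0.03050j)
  m=0: -0.04941 + 0.00000j × -0.28653 + 0.00000j = 0.01416 + 0.00000j  (running Σ = 0.13147 + 0.03050j)
  m=1: -0.10601 - 0.30161j × 0.09917 + 0.14694j = 0.03381 - 0.04549j  (running Σ = 0.16528 - 0.01499j)
  m=2: -0.03523 + 0.02826j × -0.14715 + 0.36480j = -0.00512 - 0.01701j  (running Σ = 0.16015 - 0.03200j)
  m=3: -0.35316 - 0.21984j × -0.22153 + 0.04728j = 0.08863 + 0.03200j  (running Σ = 0.24878 + 0.00000j)
Accumulated sum 0.24878 + 0.00000j; after 4π/(2l+1) scaling, 0.44661 + 0.00000j ⇒ P_3 = 0.446614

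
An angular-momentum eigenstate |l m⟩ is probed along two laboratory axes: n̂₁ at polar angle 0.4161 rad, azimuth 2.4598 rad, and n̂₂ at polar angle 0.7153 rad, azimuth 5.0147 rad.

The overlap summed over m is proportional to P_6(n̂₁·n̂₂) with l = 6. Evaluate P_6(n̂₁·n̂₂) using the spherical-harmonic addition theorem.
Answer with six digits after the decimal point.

0.332099

Summing Y*_{l m}(θ₁,φ₁)·Y_{l m}(θ₂,φ₂) over m ∈ [−6, 6]; prefactor 4π/(2·6+1) = 0.966644:
  m=-6: Y*=-0.001227+0.001712i  Y=+0.009253+0.037314i  product -0.000075-0.000030i
  m=-5: Y*=+0.015927-0.004363i  Y=+0.153017+0.009076i  product +0.002477-0.000523i
  m=-4: Y*=-0.071503-0.031454i  Y=+0.123016-0.325289i  product -0.019028+0.019390i
  m=-3: Y*=+0.111522+0.217078i  Y=-0.357110-0.279372i  product +0.020820-0.108677i
  m=-2: Y*=+0.098948-0.470671i  Y=-0.168173+0.116198i  product +0.038051+0.090652i
  m=-1: Y*=-0.354701+0.287887i  Y=-0.083760-0.268573i  product +0.107028+0.071150i
  m=+0: Y*=-0.150338-0.000000i  Y=-0.299418+0.000000i  product +0.045014+0.000000i
  m=+1: Y*=+0.354701+0.287887i  Y=+0.083760-0.268573i  product +0.107028-0.071150i
  m=+2: Y*=+0.098948+0.470671i  Y=-0.168173-0.116198i  product +0.038051-0.090652i
  m=+3: Y*=-0.111522+0.217078i  Y=+0.357110-0.279372i  product +0.020820+0.108677i
  m=+4: Y*=-0.071503+0.031454i  Y=+0.123016+0.325289i  product -0.019028-0.019390i
  m=+5: Y*=-0.015927-0.004363i  Y=-0.153017+0.009076i  product +0.002477+0.000523i
  m=+6: Y*=-0.001227-0.001712i  Y=+0.009253-0.037314i  product -0.000075+0.000030i
Total Σ_m = +0.343559-0.000000i. Multiply by 0.966644: +0.332099-0.000000i. P_6(cos γ) = 0.332099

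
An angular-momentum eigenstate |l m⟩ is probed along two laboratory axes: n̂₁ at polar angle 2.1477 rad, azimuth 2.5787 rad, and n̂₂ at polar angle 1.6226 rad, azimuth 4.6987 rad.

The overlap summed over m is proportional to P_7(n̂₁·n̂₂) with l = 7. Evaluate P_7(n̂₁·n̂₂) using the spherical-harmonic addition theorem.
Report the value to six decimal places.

Addition theorem: P_7(cos γ) = (4π/15) Σ_m Y*_{lm}(Ω₁) Y_{lm}(Ω₂), m = −7…7:
  term(m=-7) = -0.04653 - 0.05492j   from Y*(Ω₁)=0.10137 - 0.10410j, Y(Ω₂)=0.04739 - 0.49309j
  term(m=-6) = 0.03360 - 0.00520j   from Y*(Ω₁)=0.34401 - 0.08264j, Y(Ω₂)=0.09578 + 0.00788j
  term(m=-5) = 0.05899 - 0.14127j   from Y*(Ω₁)=0.41213 + 0.13984j, Y(Ω₂)=0.02406 - 0.35095j
  term(m=-4) = 0.01125 + 0.01556j   from Y*(Ω₁)=0.10785 + 0.13316j, Y(Ω₂)=0.11190 + 0.00613j
  term(m=-3) = -0.08041 + 0.00619j   from Y*(Ω₁)=-0.03048 - 0.25738j, Y(Ω₂)=0.01278 - 0.31092j
  term(m=-2) = 0.01643 - 0.03215j   from Y*(Ω₁)=0.13080 - 0.27426j, Y(Ω₂)=0.11878 + 0.00325j
  term(m=-1) = 0.02191 + 0.03580j   from Y*(Ω₁)=-0.11989 + 0.07565j, Y(Ω₂)=0.00405 - 0.29605j
  term(m=+0) = -0.03902 + 0.00000j   from Y*(Ω₁)=-0.32304 + 0.00000j, Y(Ω₂)=0.12078 + 0.00000j
  term(m=+1) = 0.02191 - 0.03580j   from Y*(Ω₁)=0.11989 + 0.07565j, Y(Ω₂)=-0.00405 - 0.29605j
  term(m=+2) = 0.01643 + 0.03215j   from Y*(Ω₁)=0.13080 + 0.27426j, Y(Ω₂)=0.11878 - 0.00325j
  term(m=+3) = -0.08041 - 0.00619j   from Y*(Ω₁)=0.03048 - 0.25738j, Y(Ω₂)=-0.01278 - 0.31092j
  term(m=+4) = 0.01125 - 0.01556j   from Y*(Ω₁)=0.10785 - 0.13316j, Y(Ω₂)=0.11190 - 0.00613j
  term(m=+5) = 0.05899 + 0.14127j   from Y*(Ω₁)=-0.41213 + 0.13984j, Y(Ω₂)=-0.02406 - 0.35095j
  term(m=+6) = 0.03360 + 0.00520j   from Y*(Ω₁)=0.34401 + 0.08264j, Y(Ω₂)=0.09578 - 0.00788j
  term(m=+7) = -0.04653 + 0.05492j   from Y*(Ω₁)=-0.10137 - 0.10410j, Y(Ω₂)=-0.04739 - 0.49309j
Accumulated sum -0.00853 + 0.00000j; after 4π/(2l+1) scaling, -0.00714 + 0.00000j ⇒ P_7 = -0.007144

-0.007144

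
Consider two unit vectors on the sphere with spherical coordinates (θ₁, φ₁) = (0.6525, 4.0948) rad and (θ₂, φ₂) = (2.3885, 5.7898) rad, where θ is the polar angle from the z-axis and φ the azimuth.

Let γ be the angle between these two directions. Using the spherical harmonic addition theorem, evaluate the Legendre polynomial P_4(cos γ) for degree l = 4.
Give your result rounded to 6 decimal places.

-0.424573

Summing Y*_{l m}(θ₁,φ₁)·Y_{l m}(θ₂,φ₂) over m ∈ [−4, 4]; prefactor 4π/(2·4+1) = 1.396263:
  term(m=-4) = (0.005119, -0.002775)   from Y*(Ω₁)=(-0.047097, -0.037408), Y(Ω₂)=(-0.037943, 0.089062)
  term(m=-3) = (-0.023673, -0.060566)   from Y*(Ω₁)=(0.213828, -0.061944), Y(Ω₂)=(-0.026440, -0.290904)
  term(m=-2) = (-0.174338, 0.044220)   from Y*(Ω₁)=(-0.138887, 0.398169), Y(Ω₂)=(0.235174, 0.355818)
  term(m=-1) = (0.006877, 0.055088)   from Y*(Ω₁)=(-0.187592, -0.264112), Y(Ω₂)=(-0.150930, -0.081162)
  term(m=+0) = (0.067953, 0.000000)   from Y*(Ω₁)=(-0.210467, -0.000000), Y(Ω₂)=(-0.322869, 0.000000)
  term(m=+1) = (0.006877, -0.055088)   from Y*(Ω₁)=(0.187592, -0.264112), Y(Ω₂)=(0.150930, -0.081162)
  term(m=+2) = (-0.174338, -0.044220)   from Y*(Ω₁)=(-0.138887, -0.398169), Y(Ω₂)=(0.235174, -0.355818)
  term(m=+3) = (-0.023673, 0.060566)   from Y*(Ω₁)=(-0.213828, -0.061944), Y(Ω₂)=(0.026440, -0.290904)
  term(m=+4) = (0.005119, 0.002775)   from Y*(Ω₁)=(-0.047097, 0.037408), Y(Ω₂)=(-0.037943, -0.089062)
Σ over m = (-0.304078, 0.000000); ×(4π/9) → (-0.424573, 0.000000). Real part: -0.424573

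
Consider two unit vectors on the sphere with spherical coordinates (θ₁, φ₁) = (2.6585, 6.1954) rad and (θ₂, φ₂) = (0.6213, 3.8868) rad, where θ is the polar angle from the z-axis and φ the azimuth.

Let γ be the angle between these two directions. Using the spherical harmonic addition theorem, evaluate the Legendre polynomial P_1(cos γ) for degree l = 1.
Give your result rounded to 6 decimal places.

-0.901955

Term-by-term m-sum for l=1 (normalisation 4π/3 = 4.188790):
  m=-1: Y*=0.15987 - 0.01407j  Y=-0.14780 + 0.13638j  product -0.02171 + 0.02388j
  m=+0: Y*=-0.43269 + 0.00000j  Y=0.39729 + 0.00000j  product -0.17190 + 0.00000j
  m=+1: Y*=-0.15987 - 0.01407j  Y=0.14780 + 0.13638j  product -0.02171 - 0.02388j
Total Σ_m = -0.21533 + 0.00000j. Multiply by 4.188790: -0.90196 + 0.00000j. P_1(cos γ) = -0.901955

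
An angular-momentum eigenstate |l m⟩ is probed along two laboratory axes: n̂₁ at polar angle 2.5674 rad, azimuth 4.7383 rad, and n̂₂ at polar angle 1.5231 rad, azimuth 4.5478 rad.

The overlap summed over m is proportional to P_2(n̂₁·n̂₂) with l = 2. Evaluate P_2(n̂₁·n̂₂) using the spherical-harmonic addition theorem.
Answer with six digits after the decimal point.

-0.135881

Expand P_2 via completeness: Σ_{m} conj(Y_{2,m}) at Ω₁ times Y_{2,m} at Ω₂ —
  [-2]  conj(Y_{2,-2})(Ω₁) = -0.11381 - 0.00590j ; Y_{2,-2}(Ω₂) = -0.36470 - 0.12459j ; Δ = 0.04077 + 0.01633j
  [-1]  conj(Y_{2,-1})(Ω₁) = -0.00913 + 0.35220j ; Y_{2,-1}(Ω₂) = -0.00603 + 0.03629j ; Δ = -0.01273 - 0.00245j
  [+0]  conj(Y_{2,0})(Ω₁) = 0.35164 + 0.00000j ; Y_{2,0}(Ω₂) = -0.31324 + 0.00000j ; Δ = -0.11015 + 0.00000j
  [+1]  conj(Y_{2,1})(Ω₁) = 0.00913 + 0.35220j ; Y_{2,1}(Ω₂) = 0.00603 + 0.03629j ; Δ = -0.01273 + 0.00245j
  [+2]  conj(Y_{2,2})(Ω₁) = -0.11381 + 0.00590j ; Y_{2,2}(Ω₂) = -0.36470 + 0.12459j ; Δ = 0.04077 - 0.01633j
Total Σ_m = -0.05407 + 0.00000j. Multiply by 2.513274: -0.13588 + 0.00000j. P_2(cos γ) = -0.135881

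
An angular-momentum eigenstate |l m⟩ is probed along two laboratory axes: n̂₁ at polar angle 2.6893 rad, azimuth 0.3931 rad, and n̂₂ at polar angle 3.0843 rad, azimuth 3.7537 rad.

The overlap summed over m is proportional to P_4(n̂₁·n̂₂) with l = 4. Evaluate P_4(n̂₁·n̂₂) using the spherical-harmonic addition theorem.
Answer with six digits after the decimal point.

Summing Y*_{l m}(θ₁,φ₁)·Y_{l m}(θ₂,φ₂) over m ∈ [−4, 4]; prefactor 4π/(2·4+1) = 1.396263:
  term(m=-4) = +0.000000-0.000000i   from Y*(Ω₁)=-0.000026+0.016143i, Y(Ω₂)=-0.000004-0.000003i
  term(m=-3) = -0.000017+0.000013i   from Y*(Ω₁)=-0.035857-0.086862i, Y(Ω₂)=-0.000062-0.000226i
  term(m=-2) = +0.001769-0.000828i   from Y*(Ω₁)=+0.210500+0.210838i, Y(Ω₂)=+0.002227-0.006166i
  term(m=-1) = -0.051994+0.011573i   from Y*(Ω₁)=-0.457455-0.189699i, Y(Ω₂)=+0.088031-0.061803i
  term(m=+0) = +0.144155+0.000000i   from Y*(Ω₁)=+0.173170-0.000000i, Y(Ω₂)=+0.832450+0.000000i
  term(m=+1) = -0.051994-0.011573i   from Y*(Ω₁)=+0.457455-0.189699i, Y(Ω₂)=-0.088031-0.061803i
  term(m=+2) = +0.001769+0.000828i   from Y*(Ω₁)=+0.210500-0.210838i, Y(Ω₂)=+0.002227+0.006166i
  term(m=+3) = -0.000017-0.000013i   from Y*(Ω₁)=+0.035857-0.086862i, Y(Ω₂)=+0.000062-0.000226i
  term(m=+4) = +0.000000+0.000000i   from Y*(Ω₁)=-0.000026-0.016143i, Y(Ω₂)=-0.000004+0.000003i
Total Σ_m = +0.043670-0.000000i. Multiply by 1.396263: +0.060974-0.000000i. P_4(cos γ) = 0.060974

0.060974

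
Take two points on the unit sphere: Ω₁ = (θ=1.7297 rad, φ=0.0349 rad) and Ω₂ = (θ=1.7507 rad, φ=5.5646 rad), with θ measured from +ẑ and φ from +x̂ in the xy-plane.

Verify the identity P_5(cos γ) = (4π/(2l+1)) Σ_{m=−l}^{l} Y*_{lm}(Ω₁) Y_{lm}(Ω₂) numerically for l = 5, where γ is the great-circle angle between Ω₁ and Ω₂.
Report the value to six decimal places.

Expand P_5 via completeness: Σ_{m} conj(Y_{5,m}) at Ω₁ times Y_{5,m} at Ω₂ —
  m=-5: Y*=(0.429007, 0.075631)  Y=(-0.385024, -0.186622)  product (-0.151064, -0.109182)
  m=-4: Y*=(-0.218613, -0.030718)  Y=(0.237342, -0.064984)  product (-0.053882, 0.006916)
  m=-3: Y*=(-0.256572, -0.026962)  Y=(0.129497, -0.195532)  product (-0.038497, 0.046677)
  m=-2: Y*=(0.241230, 0.016865)  Y=(0.035352, 0.262983)  product (0.004093, 0.064036)
  m=-1: Y*=(0.209425, 0.007312)  Y=(0.135981, 0.118924)  product (0.027608, 0.025900)
  m=+0: Y*=(-0.245882, -0.000000)  Y=(-0.268348, 0.000000)  product (0.065982, 0.000000)
  m=+1: Y*=(-0.209425, 0.007312)  Y=(-0.135981, 0.118924)  product (0.027608, -0.025900)
  m=+2: Y*=(0.241230, -0.016865)  Y=(0.035352, -0.262983)  product (0.004093, -0.064036)
  m=+3: Y*=(0.256572, -0.026962)  Y=(-0.129497, -0.195532)  product (-0.038497, -0.046677)
  m=+4: Y*=(-0.218613, 0.030718)  Y=(0.237342, 0.064984)  product (-0.053882, -0.006916)
  m=+5: Y*=(-0.429007, 0.075631)  Y=(0.385024, -0.186622)  product (-0.151064, 0.109182)
Accumulated sum (-0.357502, 0.000000); after 4π/(2l+1) scaling, (-0.408410, 0.000000) ⇒ P_5 = -0.408410

-0.408410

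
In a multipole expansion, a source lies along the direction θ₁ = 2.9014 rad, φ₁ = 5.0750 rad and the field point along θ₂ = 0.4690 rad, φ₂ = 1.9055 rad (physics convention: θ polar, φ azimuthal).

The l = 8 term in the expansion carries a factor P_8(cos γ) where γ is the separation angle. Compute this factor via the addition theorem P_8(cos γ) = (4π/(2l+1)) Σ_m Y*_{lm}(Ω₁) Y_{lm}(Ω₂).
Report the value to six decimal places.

0.255331

Summing Y*_{l m}(θ₁,φ₁)·Y_{l m}(θ₂,φ₂) over m ∈ [−8, 8]; prefactor 4π/(2·8+1) = 0.739198:
  term(m=-8) = +0.000000+0.000000i   from Y*(Ω₁)=-0.000005+0.000001i, Y(Ω₂)=-0.000803-0.000402i
  term(m=-7) = +0.000001+0.000000i   from Y*(Ω₁)=+0.000049+0.000071i, Y(Ω₂)=+0.005078-0.004945i
  term(m=-6) = +0.000031+0.000005i   from Y*(Ω₁)=+0.000510-0.000738i, Y(Ω₂)=+0.014869+0.031795i
  term(m=-5) = +0.000812+0.000114i   from Y*(Ω₁)=-0.006514-0.001610i, Y(Ω₂)=-0.121629+0.012538i
  term(m=-4) = +0.011200+0.001256i   from Y*(Ω₁)=+0.004465+0.036917i, Y(Ω₂)=+0.069682-0.294972i
  term(m=-3) = +0.075608+0.006345i   from Y*(Ω₁)=+0.133339-0.069921i, Y(Ω₂)=+0.425168+0.270536i
  term(m=-2) = +0.186187+0.010403i   from Y*(Ω₁)=-0.313224-0.277626i, Y(Ω₂)=-0.349381+0.276462i
  term(m=-1) = -0.046244-0.001291i   from Y*(Ω₁)=-0.237954+0.627206i, Y(Ω₂)=+0.022653+0.065136i
  term(m=+0) = -0.109775+0.000000i   from Y*(Ω₁)=+0.232881-0.000000i, Y(Ω₂)=-0.471379+0.000000i
  term(m=+1) = -0.046244+0.001291i   from Y*(Ω₁)=+0.237954+0.627206i, Y(Ω₂)=-0.022653+0.065136i
  term(m=+2) = +0.186187-0.010403i   from Y*(Ω₁)=-0.313224+0.277626i, Y(Ω₂)=-0.349381-0.276462i
  term(m=+3) = +0.075608-0.006345i   from Y*(Ω₁)=-0.133339-0.069921i, Y(Ω₂)=-0.425168+0.270536i
  term(m=+4) = +0.011200-0.001256i   from Y*(Ω₁)=+0.004465-0.036917i, Y(Ω₂)=+0.069682+0.294972i
  term(m=+5) = +0.000812-0.000114i   from Y*(Ω₁)=+0.006514-0.001610i, Y(Ω₂)=+0.121629+0.012538i
  term(m=+6) = +0.000031-0.000005i   from Y*(Ω₁)=+0.000510+0.000738i, Y(Ω₂)=+0.014869-0.031795i
  term(m=+7) = +0.000001-0.000000i   from Y*(Ω₁)=-0.000049+0.000071i, Y(Ω₂)=-0.005078-0.004945i
  term(m=+8) = +0.000000-0.000000i   from Y*(Ω₁)=-0.000005-0.000001i, Y(Ω₂)=-0.000803+0.000402i
Σ over m = +0.345416+0.000000i; ×(4π/17) → +0.255331+0.000000i. Real part: 0.255331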